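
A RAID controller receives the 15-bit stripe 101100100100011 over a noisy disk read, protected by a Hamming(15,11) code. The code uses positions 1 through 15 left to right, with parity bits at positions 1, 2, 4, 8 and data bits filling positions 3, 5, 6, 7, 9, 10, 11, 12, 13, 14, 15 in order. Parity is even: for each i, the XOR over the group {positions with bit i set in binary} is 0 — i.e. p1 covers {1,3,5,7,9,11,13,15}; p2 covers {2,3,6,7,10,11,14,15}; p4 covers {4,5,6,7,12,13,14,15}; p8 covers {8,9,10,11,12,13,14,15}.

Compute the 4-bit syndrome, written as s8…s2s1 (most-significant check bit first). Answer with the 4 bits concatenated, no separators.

s1 (pos 1,3,5,7,9,11,13,15): 1⊕1⊕0⊕1⊕0⊕0⊕0⊕1 = 0
s2 (pos 2,3,6,7,10,11,14,15): 0⊕1⊕0⊕1⊕1⊕0⊕1⊕1 = 1
s4 (pos 4,5,6,7,12,13,14,15): 1⊕0⊕0⊕1⊕0⊕0⊕1⊕1 = 0
s8 (pos 8,9,10,11,12,13,14,15): 0⊕0⊕1⊕0⊕0⊕0⊕1⊕1 = 1
Syndrome s8…s1 = 1010 → error at position 10.

1010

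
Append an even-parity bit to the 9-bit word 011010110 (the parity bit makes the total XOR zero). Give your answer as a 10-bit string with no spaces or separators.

0110101101

XOR of the 9 data bits: 0⊕1⊕1⊕0⊕1⊕0⊕1⊕1⊕0 = 1
Parity bit = 1 (so all 10 bits XOR to 0).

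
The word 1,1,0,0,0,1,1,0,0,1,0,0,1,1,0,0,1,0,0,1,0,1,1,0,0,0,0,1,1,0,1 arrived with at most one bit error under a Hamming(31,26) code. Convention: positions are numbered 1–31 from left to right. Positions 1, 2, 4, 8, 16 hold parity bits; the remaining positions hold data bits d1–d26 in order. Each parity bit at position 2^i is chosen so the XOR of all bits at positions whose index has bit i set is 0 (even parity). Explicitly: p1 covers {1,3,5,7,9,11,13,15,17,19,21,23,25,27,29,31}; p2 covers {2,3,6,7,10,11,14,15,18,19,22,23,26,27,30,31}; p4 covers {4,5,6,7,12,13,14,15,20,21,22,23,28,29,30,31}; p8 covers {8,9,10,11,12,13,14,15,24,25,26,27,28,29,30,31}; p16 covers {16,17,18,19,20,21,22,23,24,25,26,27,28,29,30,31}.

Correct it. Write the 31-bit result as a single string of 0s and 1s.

s1 (pos 1,3,5,7,9,11,13,15,17,19,21,23,25,27,29,31): 1⊕0⊕0⊕1⊕0⊕0⊕1⊕0⊕1⊕0⊕0⊕1⊕0⊕0⊕1⊕1 = 1
s2 (pos 2,3,6,7,10,11,14,15,18,19,22,23,26,27,30,31): 1⊕0⊕1⊕1⊕1⊕0⊕1⊕0⊕0⊕0⊕1⊕1⊕0⊕0⊕0⊕1 = 0
s4 (pos 4,5,6,7,12,13,14,15,20,21,22,23,28,29,30,31): 0⊕0⊕1⊕1⊕0⊕1⊕1⊕0⊕1⊕0⊕1⊕1⊕1⊕1⊕0⊕1 = 0
s8 (pos 8,9,10,11,12,13,14,15,24,25,26,27,28,29,30,31): 0⊕0⊕1⊕0⊕0⊕1⊕1⊕0⊕0⊕0⊕0⊕0⊕1⊕1⊕0⊕1 = 0
s16 (pos 16,17,18,19,20,21,22,23,24,25,26,27,28,29,30,31): 0⊕1⊕0⊕0⊕1⊕0⊕1⊕1⊕0⊕0⊕0⊕0⊕1⊕1⊕0⊕1 = 1
Syndrome s16…s1 = 10001 → error at position 17.
Flip position 17: 1100011001001100100101100001101 → 1100011001001100000101100001101

1100011001001100000101100001101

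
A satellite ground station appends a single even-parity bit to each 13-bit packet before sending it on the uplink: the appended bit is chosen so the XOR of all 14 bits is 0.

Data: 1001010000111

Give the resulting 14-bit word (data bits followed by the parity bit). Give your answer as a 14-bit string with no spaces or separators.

10010100001110

XOR of the 13 data bits: 1⊕0⊕0⊕1⊕0⊕1⊕0⊕0⊕0⊕0⊕1⊕1⊕1 = 0
Parity bit = 0 (so all 14 bits XOR to 0).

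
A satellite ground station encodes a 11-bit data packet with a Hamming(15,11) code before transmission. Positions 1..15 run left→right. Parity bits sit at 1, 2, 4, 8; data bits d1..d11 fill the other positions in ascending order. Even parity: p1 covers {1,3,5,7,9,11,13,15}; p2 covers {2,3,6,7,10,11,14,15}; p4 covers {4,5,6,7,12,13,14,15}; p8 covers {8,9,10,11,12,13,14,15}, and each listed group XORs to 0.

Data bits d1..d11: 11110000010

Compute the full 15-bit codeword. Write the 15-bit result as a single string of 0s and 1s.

Place data at non-parity positions: p1 p2 1 p4 1 1 1 p8 0 0 0 0 0 1 0
p1 (pos 1,3,5,7,9,11,13,15): XOR of data positions = 1⊕1⊕1⊕0⊕0⊕0⊕0 = 1
p2 (pos 2,3,6,7,10,11,14,15): XOR of data positions = 1⊕1⊕1⊕0⊕0⊕1⊕0 = 0
p4 (pos 4,5,6,7,12,13,14,15): XOR of data positions = 1⊕1⊕1⊕0⊕0⊕1⊕0 = 0
p8 (pos 8,9,10,11,12,13,14,15): XOR of data positions = 0⊕0⊕0⊕0⊕0⊕1⊕0 = 1
Codeword: 101011110000010

101011110000010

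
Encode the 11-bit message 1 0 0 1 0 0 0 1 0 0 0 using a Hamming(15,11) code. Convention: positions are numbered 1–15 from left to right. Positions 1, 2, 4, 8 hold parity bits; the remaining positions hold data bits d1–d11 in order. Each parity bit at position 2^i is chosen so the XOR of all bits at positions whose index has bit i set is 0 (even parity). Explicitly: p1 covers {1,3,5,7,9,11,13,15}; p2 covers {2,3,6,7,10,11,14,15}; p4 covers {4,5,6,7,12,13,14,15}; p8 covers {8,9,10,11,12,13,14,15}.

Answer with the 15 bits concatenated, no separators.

001000110001000

Place data at non-parity positions: p1 p2 1 p4 0 0 1 p8 0 0 0 1 0 0 0
p1 (pos 1,3,5,7,9,11,13,15): XOR of data positions = 1⊕0⊕1⊕0⊕0⊕0⊕0 = 0
p2 (pos 2,3,6,7,10,11,14,15): XOR of data positions = 1⊕0⊕1⊕0⊕0⊕0⊕0 = 0
p4 (pos 4,5,6,7,12,13,14,15): XOR of data positions = 0⊕0⊕1⊕1⊕0⊕0⊕0 = 0
p8 (pos 8,9,10,11,12,13,14,15): XOR of data positions = 0⊕0⊕0⊕1⊕0⊕0⊕0 = 1
Codeword: 001000110001000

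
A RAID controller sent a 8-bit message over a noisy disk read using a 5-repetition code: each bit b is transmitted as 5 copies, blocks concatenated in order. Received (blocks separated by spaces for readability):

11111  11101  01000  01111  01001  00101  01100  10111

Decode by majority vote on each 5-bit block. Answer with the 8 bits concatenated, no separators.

Block 1 (11111): 5 ones → 1
Block 2 (11101): 4 ones → 1
Block 3 (01000): 1 one → 0
Block 4 (01111): 4 ones → 1
Block 5 (01001): 2 ones → 0
Block 6 (00101): 2 ones → 0
Block 7 (01100): 2 ones → 0
Block 8 (10111): 4 ones → 1

11010001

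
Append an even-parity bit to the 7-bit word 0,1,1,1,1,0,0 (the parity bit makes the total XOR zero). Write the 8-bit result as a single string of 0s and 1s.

XOR of the 7 data bits: 0⊕1⊕1⊕1⊕1⊕0⊕0 = 0
Parity bit = 0 (so all 8 bits XOR to 0).

01111000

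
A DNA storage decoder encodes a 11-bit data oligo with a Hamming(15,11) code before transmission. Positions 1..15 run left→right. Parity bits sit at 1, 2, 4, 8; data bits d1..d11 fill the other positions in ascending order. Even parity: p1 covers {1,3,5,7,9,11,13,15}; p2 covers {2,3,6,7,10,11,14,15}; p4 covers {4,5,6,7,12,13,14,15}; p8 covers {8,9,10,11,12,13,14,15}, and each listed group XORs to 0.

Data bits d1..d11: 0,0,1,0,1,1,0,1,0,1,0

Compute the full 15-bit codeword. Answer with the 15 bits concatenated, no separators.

Place data at non-parity positions: p1 p2 0 p4 0 1 0 p8 1 1 0 1 0 1 0
p1 (pos 1,3,5,7,9,11,13,15): XOR of data positions = 0⊕0⊕0⊕1⊕0⊕0⊕0 = 1
p2 (pos 2,3,6,7,10,11,14,15): XOR of data positions = 0⊕1⊕0⊕1⊕0⊕1⊕0 = 1
p4 (pos 4,5,6,7,12,13,14,15): XOR of data positions = 0⊕1⊕0⊕1⊕0⊕1⊕0 = 1
p8 (pos 8,9,10,11,12,13,14,15): XOR of data positions = 1⊕1⊕0⊕1⊕0⊕1⊕0 = 0
Codeword: 110101001101010

110101001101010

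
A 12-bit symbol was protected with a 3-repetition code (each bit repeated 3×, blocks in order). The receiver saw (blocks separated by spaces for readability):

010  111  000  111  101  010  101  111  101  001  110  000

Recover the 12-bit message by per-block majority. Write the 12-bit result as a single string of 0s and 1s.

Block 1 (010): 1 one → 0
Block 2 (111): 3 ones → 1
Block 3 (000): 0 ones → 0
Block 4 (111): 3 ones → 1
Block 5 (101): 2 ones → 1
Block 6 (010): 1 one → 0
Block 7 (101): 2 ones → 1
Block 8 (111): 3 ones → 1
Block 9 (101): 2 ones → 1
Block 10 (001): 1 one → 0
Block 11 (110): 2 ones → 1
Block 12 (000): 0 ones → 0

010110111010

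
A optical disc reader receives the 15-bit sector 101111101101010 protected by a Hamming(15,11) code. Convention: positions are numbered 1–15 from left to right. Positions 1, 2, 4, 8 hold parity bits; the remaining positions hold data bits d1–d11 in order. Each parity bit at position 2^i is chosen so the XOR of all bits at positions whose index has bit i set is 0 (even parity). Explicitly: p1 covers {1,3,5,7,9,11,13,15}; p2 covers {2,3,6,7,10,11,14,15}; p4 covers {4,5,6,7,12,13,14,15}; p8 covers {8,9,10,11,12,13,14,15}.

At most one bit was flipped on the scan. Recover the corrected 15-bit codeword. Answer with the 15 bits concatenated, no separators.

100111101101010

s1 (pos 1,3,5,7,9,11,13,15): 1⊕1⊕1⊕1⊕1⊕0⊕0⊕0 = 1
s2 (pos 2,3,6,7,10,11,14,15): 0⊕1⊕1⊕1⊕1⊕0⊕1⊕0 = 1
s4 (pos 4,5,6,7,12,13,14,15): 1⊕1⊕1⊕1⊕1⊕0⊕1⊕0 = 0
s8 (pos 8,9,10,11,12,13,14,15): 0⊕1⊕1⊕0⊕1⊕0⊕1⊕0 = 0
Syndrome s8…s1 = 0011 → error at position 3.
Flip position 3: 101111101101010 → 100111101101010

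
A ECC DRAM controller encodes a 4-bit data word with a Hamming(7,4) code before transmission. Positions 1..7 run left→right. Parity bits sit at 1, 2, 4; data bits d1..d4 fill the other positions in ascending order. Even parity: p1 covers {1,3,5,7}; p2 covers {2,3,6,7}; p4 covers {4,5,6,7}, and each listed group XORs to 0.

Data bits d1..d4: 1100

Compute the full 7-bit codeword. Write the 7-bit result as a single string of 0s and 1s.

0111100

Place data at non-parity positions: p1 p2 1 p4 1 0 0
p1 (pos 1,3,5,7): XOR of data positions = 1⊕1⊕0 = 0
p2 (pos 2,3,6,7): XOR of data positions = 1⊕0⊕0 = 1
p4 (pos 4,5,6,7): XOR of data positions = 1⊕0⊕0 = 1
Codeword: 0111100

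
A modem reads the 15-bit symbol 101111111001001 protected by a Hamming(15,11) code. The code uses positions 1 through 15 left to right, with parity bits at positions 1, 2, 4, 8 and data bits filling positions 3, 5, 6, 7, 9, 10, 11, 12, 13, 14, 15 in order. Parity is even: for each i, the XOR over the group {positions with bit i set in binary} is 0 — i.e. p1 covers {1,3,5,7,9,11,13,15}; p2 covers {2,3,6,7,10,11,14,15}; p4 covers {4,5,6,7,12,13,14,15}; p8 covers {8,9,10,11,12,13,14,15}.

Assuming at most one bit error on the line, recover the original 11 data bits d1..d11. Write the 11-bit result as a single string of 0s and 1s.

11111001001

s1 (pos 1,3,5,7,9,11,13,15): 1⊕1⊕1⊕1⊕1⊕0⊕0⊕1 = 0
s2 (pos 2,3,6,7,10,11,14,15): 0⊕1⊕1⊕1⊕0⊕0⊕0⊕1 = 0
s4 (pos 4,5,6,7,12,13,14,15): 1⊕1⊕1⊕1⊕1⊕0⊕0⊕1 = 0
s8 (pos 8,9,10,11,12,13,14,15): 1⊕1⊕0⊕0⊕1⊕0⊕0⊕1 = 0
Syndrome s8…s1 = 0000 → no error.
Read data bits from positions 3,5,6,7,9,10,11,12,13,14,15: 11111001001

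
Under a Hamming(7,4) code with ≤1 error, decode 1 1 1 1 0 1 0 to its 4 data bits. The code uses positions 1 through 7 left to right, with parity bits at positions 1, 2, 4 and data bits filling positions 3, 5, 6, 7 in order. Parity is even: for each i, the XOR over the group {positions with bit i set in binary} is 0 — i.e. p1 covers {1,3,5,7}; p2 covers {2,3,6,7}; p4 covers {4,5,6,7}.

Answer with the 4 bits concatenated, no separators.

1010

s1 (pos 1,3,5,7): 1⊕1⊕0⊕0 = 0
s2 (pos 2,3,6,7): 1⊕1⊕1⊕0 = 1
s4 (pos 4,5,6,7): 1⊕0⊕1⊕0 = 0
Syndrome s4…s1 = 010 → error at position 2.
Flip position 2: 1111010 → 1011010
Read data bits from positions 3,5,6,7: 1010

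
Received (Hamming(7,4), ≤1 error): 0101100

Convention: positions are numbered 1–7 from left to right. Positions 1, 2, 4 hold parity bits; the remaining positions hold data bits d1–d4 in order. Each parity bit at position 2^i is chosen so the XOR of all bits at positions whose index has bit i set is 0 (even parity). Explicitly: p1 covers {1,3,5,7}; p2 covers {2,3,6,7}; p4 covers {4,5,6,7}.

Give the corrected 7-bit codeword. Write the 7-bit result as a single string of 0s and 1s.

0111100

s1 (pos 1,3,5,7): 0⊕0⊕1⊕0 = 1
s2 (pos 2,3,6,7): 1⊕0⊕0⊕0 = 1
s4 (pos 4,5,6,7): 1⊕1⊕0⊕0 = 0
Syndrome s4…s1 = 011 → error at position 3.
Flip position 3: 0101100 → 0111100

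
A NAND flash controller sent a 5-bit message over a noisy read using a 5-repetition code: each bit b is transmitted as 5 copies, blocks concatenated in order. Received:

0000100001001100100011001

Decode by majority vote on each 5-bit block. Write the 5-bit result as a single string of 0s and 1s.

Block 1 (00001): 1 one → 0
Block 2 (00001): 1 one → 0
Block 3 (00110): 2 ones → 0
Block 4 (01000): 1 one → 0
Block 5 (11001): 3 ones → 1

00001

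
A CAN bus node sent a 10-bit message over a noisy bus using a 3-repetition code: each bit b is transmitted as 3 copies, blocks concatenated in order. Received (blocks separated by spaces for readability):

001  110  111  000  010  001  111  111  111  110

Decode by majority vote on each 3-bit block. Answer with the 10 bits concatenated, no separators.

Block 1 (001): 1 one → 0
Block 2 (110): 2 ones → 1
Block 3 (111): 3 ones → 1
Block 4 (000): 0 ones → 0
Block 5 (010): 1 one → 0
Block 6 (001): 1 one → 0
Block 7 (111): 3 ones → 1
Block 8 (111): 3 ones → 1
Block 9 (111): 3 ones → 1
Block 10 (110): 2 ones → 1

0110001111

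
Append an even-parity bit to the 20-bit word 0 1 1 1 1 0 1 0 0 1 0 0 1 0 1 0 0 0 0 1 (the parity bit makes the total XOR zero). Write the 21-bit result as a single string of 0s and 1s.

011110100100101000011

XOR of the 20 data bits: 0⊕1⊕1⊕1⊕1⊕0⊕1⊕0⊕0⊕1⊕0⊕0⊕1⊕0⊕1⊕0⊕0⊕0⊕0⊕1 = 1
Parity bit = 1 (so all 21 bits XOR to 0).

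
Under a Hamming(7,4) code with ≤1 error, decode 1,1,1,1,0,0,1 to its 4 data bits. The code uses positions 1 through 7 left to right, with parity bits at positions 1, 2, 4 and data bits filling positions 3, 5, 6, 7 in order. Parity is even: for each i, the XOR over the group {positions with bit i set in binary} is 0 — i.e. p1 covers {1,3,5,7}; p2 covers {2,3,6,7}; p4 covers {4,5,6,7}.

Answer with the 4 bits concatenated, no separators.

s1 (pos 1,3,5,7): 1⊕1⊕0⊕1 = 1
s2 (pos 2,3,6,7): 1⊕1⊕0⊕1 = 1
s4 (pos 4,5,6,7): 1⊕0⊕0⊕1 = 0
Syndrome s4…s1 = 011 → error at position 3.
Flip position 3: 1111001 → 1101001
Read data bits from positions 3,5,6,7: 0001

0001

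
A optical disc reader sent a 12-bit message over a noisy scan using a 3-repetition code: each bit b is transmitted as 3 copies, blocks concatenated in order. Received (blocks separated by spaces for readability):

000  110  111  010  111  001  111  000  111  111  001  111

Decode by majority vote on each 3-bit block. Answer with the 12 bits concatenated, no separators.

011010101101

Block 1 (000): 0 ones → 0
Block 2 (110): 2 ones → 1
Block 3 (111): 3 ones → 1
Block 4 (010): 1 one → 0
Block 5 (111): 3 ones → 1
Block 6 (001): 1 one → 0
Block 7 (111): 3 ones → 1
Block 8 (000): 0 ones → 0
Block 9 (111): 3 ones → 1
Block 10 (111): 3 ones → 1
Block 11 (001): 1 one → 0
Block 12 (111): 3 ones → 1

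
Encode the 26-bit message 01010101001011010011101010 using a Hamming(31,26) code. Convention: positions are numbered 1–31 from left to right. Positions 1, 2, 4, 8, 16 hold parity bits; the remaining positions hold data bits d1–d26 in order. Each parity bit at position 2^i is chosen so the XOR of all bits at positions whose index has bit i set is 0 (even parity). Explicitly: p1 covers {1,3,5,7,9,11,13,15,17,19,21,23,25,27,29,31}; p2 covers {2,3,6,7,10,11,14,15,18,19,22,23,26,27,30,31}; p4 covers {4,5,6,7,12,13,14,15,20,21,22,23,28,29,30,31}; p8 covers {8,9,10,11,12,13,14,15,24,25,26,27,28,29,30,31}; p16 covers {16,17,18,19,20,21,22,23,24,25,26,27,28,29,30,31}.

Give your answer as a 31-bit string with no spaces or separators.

0101101001010010011010011101010

Place data at non-parity positions: p1 p2 0 p4 1 0 1 p8 0 1 0 1 0 0 1 p16 0 1 1 0 1 0 0 1 1 1 0 1 0 1 0
p1 (pos 1,3,5,7,9,11,13,15,17,19,21,23,25,27,29,31): XOR of data positions = 0⊕1⊕1⊕0⊕0⊕0⊕1⊕0⊕1⊕1⊕0⊕1⊕0⊕0⊕0 = 0
p2 (pos 2,3,6,7,10,11,14,15,18,19,22,23,26,27,30,31): XOR of data positions = 0⊕0⊕1⊕1⊕0⊕0⊕1⊕1⊕1⊕0⊕0⊕1⊕0⊕1⊕0 = 1
p4 (pos 4,5,6,7,12,13,14,15,20,21,22,23,28,29,30,31): XOR of data positions = 1⊕0⊕1⊕1⊕0⊕0⊕1⊕0⊕1⊕0⊕0⊕1⊕0⊕1⊕0 = 1
p8 (pos 8,9,10,11,12,13,14,15,24,25,26,27,28,29,30,31): XOR of data positions = 0⊕1⊕0⊕1⊕0⊕0⊕1⊕1⊕1⊕1⊕0⊕1⊕0⊕1⊕0 = 0
p16 (pos 16,17,18,19,20,21,22,23,24,25,26,27,28,29,30,31): XOR of data positions = 0⊕1⊕1⊕0⊕1⊕0⊕0⊕1⊕1⊕1⊕0⊕1⊕0⊕1⊕0 = 0
Codeword: 0101101001010010011010011101010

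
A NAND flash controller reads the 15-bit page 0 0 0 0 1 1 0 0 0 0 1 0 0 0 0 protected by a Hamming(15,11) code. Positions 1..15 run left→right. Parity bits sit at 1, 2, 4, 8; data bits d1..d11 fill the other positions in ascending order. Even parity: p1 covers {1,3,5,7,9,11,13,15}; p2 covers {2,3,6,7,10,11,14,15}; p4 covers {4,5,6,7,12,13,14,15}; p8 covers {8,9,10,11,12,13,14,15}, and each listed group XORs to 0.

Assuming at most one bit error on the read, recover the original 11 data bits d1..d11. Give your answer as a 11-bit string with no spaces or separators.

s1 (pos 1,3,5,7,9,11,13,15): 0⊕0⊕1⊕0⊕0⊕1⊕0⊕0 = 0
s2 (pos 2,3,6,7,10,11,14,15): 0⊕0⊕1⊕0⊕0⊕1⊕0⊕0 = 0
s4 (pos 4,5,6,7,12,13,14,15): 0⊕1⊕1⊕0⊕0⊕0⊕0⊕0 = 0
s8 (pos 8,9,10,11,12,13,14,15): 0⊕0⊕0⊕1⊕0⊕0⊕0⊕0 = 1
Syndrome s8…s1 = 1000 → error at position 8.
Flip position 8: 000011000010000 → 000011010010000
Read data bits from positions 3,5,6,7,9,10,11,12,13,14,15: 01100010000

01100010000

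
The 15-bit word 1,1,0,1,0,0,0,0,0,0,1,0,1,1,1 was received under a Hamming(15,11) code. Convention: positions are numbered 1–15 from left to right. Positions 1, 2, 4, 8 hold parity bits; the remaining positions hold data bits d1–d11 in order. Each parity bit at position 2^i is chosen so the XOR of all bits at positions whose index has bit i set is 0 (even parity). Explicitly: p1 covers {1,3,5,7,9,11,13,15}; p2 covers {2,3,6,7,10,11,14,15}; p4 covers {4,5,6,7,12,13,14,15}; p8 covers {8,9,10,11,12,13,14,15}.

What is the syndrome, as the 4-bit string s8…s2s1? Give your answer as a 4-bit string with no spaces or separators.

0000

s1 (pos 1,3,5,7,9,11,13,15): 1⊕0⊕0⊕0⊕0⊕1⊕1⊕1 = 0
s2 (pos 2,3,6,7,10,11,14,15): 1⊕0⊕0⊕0⊕0⊕1⊕1⊕1 = 0
s4 (pos 4,5,6,7,12,13,14,15): 1⊕0⊕0⊕0⊕0⊕1⊕1⊕1 = 0
s8 (pos 8,9,10,11,12,13,14,15): 0⊕0⊕0⊕1⊕0⊕1⊕1⊕1 = 0
Syndrome s8…s1 = 0000 → no error.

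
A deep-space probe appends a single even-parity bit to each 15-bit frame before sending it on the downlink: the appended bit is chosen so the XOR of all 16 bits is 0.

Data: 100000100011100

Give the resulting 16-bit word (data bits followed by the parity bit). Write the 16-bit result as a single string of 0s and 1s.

XOR of the 15 data bits: 1⊕0⊕0⊕0⊕0⊕0⊕1⊕0⊕0⊕0⊕1⊕1⊕1⊕0⊕0 = 1
Parity bit = 1 (so all 16 bits XOR to 0).

1000001000111001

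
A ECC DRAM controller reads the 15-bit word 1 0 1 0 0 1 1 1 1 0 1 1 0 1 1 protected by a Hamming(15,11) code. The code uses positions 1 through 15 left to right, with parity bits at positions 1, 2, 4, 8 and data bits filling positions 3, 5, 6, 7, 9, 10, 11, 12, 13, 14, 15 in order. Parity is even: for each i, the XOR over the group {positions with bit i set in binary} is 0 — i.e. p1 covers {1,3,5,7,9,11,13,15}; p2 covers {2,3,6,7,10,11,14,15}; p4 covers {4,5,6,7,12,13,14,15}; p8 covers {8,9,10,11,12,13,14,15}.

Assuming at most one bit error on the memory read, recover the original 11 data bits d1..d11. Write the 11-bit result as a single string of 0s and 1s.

10111011011

s1 (pos 1,3,5,7,9,11,13,15): 1⊕1⊕0⊕1⊕1⊕1⊕0⊕1 = 0
s2 (pos 2,3,6,7,10,11,14,15): 0⊕1⊕1⊕1⊕0⊕1⊕1⊕1 = 0
s4 (pos 4,5,6,7,12,13,14,15): 0⊕0⊕1⊕1⊕1⊕0⊕1⊕1 = 1
s8 (pos 8,9,10,11,12,13,14,15): 1⊕1⊕0⊕1⊕1⊕0⊕1⊕1 = 0
Syndrome s8…s1 = 0100 → error at position 4.
Flip position 4: 101001111011011 → 101101111011011
Read data bits from positions 3,5,6,7,9,10,11,12,13,14,15: 10111011011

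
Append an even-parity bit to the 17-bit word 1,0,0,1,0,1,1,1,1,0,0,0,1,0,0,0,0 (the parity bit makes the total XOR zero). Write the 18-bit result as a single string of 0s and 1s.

100101111000100001

XOR of the 17 data bits: 1⊕0⊕0⊕1⊕0⊕1⊕1⊕1⊕1⊕0⊕0⊕0⊕1⊕0⊕0⊕0⊕0 = 1
Parity bit = 1 (so all 18 bits XOR to 0).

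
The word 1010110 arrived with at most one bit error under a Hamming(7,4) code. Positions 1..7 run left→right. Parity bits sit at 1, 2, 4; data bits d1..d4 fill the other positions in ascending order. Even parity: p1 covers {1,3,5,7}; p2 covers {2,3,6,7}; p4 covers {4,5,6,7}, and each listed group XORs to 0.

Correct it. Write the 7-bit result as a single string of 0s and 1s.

s1 (pos 1,3,5,7): 1⊕1⊕1⊕0 = 1
s2 (pos 2,3,6,7): 0⊕1⊕1⊕0 = 0
s4 (pos 4,5,6,7): 0⊕1⊕1⊕0 = 0
Syndrome s4…s1 = 001 → error at position 1.
Flip position 1: 1010110 → 0010110

0010110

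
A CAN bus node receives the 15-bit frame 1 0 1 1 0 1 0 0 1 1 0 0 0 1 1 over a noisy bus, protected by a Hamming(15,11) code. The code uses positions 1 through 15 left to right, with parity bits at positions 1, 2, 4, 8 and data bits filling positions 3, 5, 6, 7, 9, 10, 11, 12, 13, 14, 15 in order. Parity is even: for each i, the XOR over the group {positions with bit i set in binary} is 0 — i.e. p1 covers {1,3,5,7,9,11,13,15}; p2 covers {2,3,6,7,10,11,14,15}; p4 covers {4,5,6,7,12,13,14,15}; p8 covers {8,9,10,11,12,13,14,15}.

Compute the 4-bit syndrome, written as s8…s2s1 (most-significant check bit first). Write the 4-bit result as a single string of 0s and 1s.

s1 (pos 1,3,5,7,9,11,13,15): 1⊕1⊕0⊕0⊕1⊕0⊕0⊕1 = 0
s2 (pos 2,3,6,7,10,11,14,15): 0⊕1⊕1⊕0⊕1⊕0⊕1⊕1 = 1
s4 (pos 4,5,6,7,12,13,14,15): 1⊕0⊕1⊕0⊕0⊕0⊕1⊕1 = 0
s8 (pos 8,9,10,11,12,13,14,15): 0⊕1⊕1⊕0⊕0⊕0⊕1⊕1 = 0
Syndrome s8…s1 = 0010 → error at position 2.

0010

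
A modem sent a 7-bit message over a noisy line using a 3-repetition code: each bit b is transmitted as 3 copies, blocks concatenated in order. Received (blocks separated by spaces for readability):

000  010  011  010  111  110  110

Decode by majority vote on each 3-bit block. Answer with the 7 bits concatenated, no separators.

0010111

Block 1 (000): 0 ones → 0
Block 2 (010): 1 one → 0
Block 3 (011): 2 ones → 1
Block 4 (010): 1 one → 0
Block 5 (111): 3 ones → 1
Block 6 (110): 2 ones → 1
Block 7 (110): 2 ones → 1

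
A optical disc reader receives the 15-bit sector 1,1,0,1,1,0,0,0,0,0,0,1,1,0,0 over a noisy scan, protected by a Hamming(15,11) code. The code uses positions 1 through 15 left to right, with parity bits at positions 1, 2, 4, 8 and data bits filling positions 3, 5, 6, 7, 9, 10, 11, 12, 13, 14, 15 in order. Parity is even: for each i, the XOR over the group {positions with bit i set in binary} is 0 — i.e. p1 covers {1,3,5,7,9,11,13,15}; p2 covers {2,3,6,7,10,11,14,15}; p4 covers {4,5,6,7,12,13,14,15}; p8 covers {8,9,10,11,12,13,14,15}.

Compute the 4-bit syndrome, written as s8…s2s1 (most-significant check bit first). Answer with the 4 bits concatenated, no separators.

0011

s1 (pos 1,3,5,7,9,11,13,15): 1⊕0⊕1⊕0⊕0⊕0⊕1⊕0 = 1
s2 (pos 2,3,6,7,10,11,14,15): 1⊕0⊕0⊕0⊕0⊕0⊕0⊕0 = 1
s4 (pos 4,5,6,7,12,13,14,15): 1⊕1⊕0⊕0⊕1⊕1⊕0⊕0 = 0
s8 (pos 8,9,10,11,12,13,14,15): 0⊕0⊕0⊕0⊕1⊕1⊕0⊕0 = 0
Syndrome s8…s1 = 0011 → error at position 3.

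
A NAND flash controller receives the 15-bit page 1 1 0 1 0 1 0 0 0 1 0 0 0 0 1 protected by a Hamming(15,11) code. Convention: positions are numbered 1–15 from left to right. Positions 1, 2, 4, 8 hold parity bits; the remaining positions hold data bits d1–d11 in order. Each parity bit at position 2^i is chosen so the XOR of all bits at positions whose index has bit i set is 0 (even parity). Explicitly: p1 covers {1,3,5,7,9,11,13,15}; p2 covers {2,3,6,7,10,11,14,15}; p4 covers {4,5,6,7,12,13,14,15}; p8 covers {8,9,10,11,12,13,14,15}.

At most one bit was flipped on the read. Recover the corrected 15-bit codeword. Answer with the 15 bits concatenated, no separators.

110001000100001

s1 (pos 1,3,5,7,9,11,13,15): 1⊕0⊕0⊕0⊕0⊕0⊕0⊕1 = 0
s2 (pos 2,3,6,7,10,11,14,15): 1⊕0⊕1⊕0⊕1⊕0⊕0⊕1 = 0
s4 (pos 4,5,6,7,12,13,14,15): 1⊕0⊕1⊕0⊕0⊕0⊕0⊕1 = 1
s8 (pos 8,9,10,11,12,13,14,15): 0⊕0⊕1⊕0⊕0⊕0⊕0⊕1 = 0
Syndrome s8…s1 = 0100 → error at position 4.
Flip position 4: 110101000100001 → 110001000100001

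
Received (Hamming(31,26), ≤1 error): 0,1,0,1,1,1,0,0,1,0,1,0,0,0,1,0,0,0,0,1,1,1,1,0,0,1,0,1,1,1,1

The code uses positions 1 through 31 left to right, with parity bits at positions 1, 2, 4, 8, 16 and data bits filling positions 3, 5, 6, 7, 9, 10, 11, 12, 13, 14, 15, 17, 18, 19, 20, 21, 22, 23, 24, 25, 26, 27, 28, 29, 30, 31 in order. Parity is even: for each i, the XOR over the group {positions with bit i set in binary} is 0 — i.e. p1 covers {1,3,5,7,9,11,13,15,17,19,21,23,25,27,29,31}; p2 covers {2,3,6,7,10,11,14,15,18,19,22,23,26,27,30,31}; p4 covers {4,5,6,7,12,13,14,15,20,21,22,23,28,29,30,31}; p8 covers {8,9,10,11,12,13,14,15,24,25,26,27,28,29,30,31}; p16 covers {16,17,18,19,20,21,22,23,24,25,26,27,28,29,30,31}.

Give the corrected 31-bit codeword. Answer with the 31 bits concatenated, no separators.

s1 (pos 1,3,5,7,9,11,13,15,17,19,21,23,25,27,29,31): 0⊕0⊕1⊕0⊕1⊕1⊕0⊕1⊕0⊕0⊕1⊕1⊕0⊕0⊕1⊕1 = 0
s2 (pos 2,3,6,7,10,11,14,15,18,19,22,23,26,27,30,31): 1⊕0⊕1⊕0⊕0⊕1⊕0⊕1⊕0⊕0⊕1⊕1⊕1⊕0⊕1⊕1 = 1
s4 (pos 4,5,6,7,12,13,14,15,20,21,22,23,28,29,30,31): 1⊕1⊕1⊕0⊕0⊕0⊕0⊕1⊕1⊕1⊕1⊕1⊕1⊕1⊕1⊕1 = 0
s8 (pos 8,9,10,11,12,13,14,15,24,25,26,27,28,29,30,31): 0⊕1⊕0⊕1⊕0⊕0⊕0⊕1⊕0⊕0⊕1⊕0⊕1⊕1⊕1⊕1 = 0
s16 (pos 16,17,18,19,20,21,22,23,24,25,26,27,28,29,30,31): 0⊕0⊕0⊕0⊕1⊕1⊕1⊕1⊕0⊕0⊕1⊕0⊕1⊕1⊕1⊕1 = 1
Syndrome s16…s1 = 10010 → error at position 18.
Flip position 18: 0101110010100010000111100101111 → 0101110010100010010111100101111

0101110010100010010111100101111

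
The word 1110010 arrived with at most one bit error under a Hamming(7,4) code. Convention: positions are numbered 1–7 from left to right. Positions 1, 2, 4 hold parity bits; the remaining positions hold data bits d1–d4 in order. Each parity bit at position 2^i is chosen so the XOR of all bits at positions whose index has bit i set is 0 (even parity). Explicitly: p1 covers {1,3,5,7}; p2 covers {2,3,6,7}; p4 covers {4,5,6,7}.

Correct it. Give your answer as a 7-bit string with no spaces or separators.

1110000

s1 (pos 1,3,5,7): 1⊕1⊕0⊕0 = 0
s2 (pos 2,3,6,7): 1⊕1⊕1⊕0 = 1
s4 (pos 4,5,6,7): 0⊕0⊕1⊕0 = 1
Syndrome s4…s1 = 110 → error at position 6.
Flip position 6: 1110010 → 1110000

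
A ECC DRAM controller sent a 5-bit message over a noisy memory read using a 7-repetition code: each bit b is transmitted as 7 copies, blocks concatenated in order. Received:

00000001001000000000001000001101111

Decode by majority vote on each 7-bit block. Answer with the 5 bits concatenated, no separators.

Block 1 (0000000): 0 ones → 0
Block 2 (1001000): 2 ones → 0
Block 3 (0000000): 0 ones → 0
Block 4 (0100000): 1 one → 0
Block 5 (1101111): 6 ones → 1

00001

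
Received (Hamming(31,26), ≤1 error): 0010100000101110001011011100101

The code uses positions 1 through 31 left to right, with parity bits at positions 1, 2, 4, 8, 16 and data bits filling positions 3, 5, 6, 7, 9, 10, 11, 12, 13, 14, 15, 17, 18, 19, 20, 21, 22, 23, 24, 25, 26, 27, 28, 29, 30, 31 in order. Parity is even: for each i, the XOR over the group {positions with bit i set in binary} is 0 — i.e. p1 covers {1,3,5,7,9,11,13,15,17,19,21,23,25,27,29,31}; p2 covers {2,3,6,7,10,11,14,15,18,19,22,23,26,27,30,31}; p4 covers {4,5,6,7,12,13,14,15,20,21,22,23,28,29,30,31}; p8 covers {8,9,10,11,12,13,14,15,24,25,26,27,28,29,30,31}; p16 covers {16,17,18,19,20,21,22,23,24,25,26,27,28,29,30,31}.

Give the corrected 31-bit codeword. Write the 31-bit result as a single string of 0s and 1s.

0010100100101110001011011100101

s1 (pos 1,3,5,7,9,11,13,15,17,19,21,23,25,27,29,31): 0⊕1⊕1⊕0⊕0⊕1⊕1⊕1⊕0⊕1⊕1⊕0⊕1⊕0⊕1⊕1 = 0
s2 (pos 2,3,6,7,10,11,14,15,18,19,22,23,26,27,30,31): 0⊕1⊕0⊕0⊕0⊕1⊕1⊕1⊕0⊕1⊕1⊕0⊕1⊕0⊕0⊕1 = 0
s4 (pos 4,5,6,7,12,13,14,15,20,21,22,23,28,29,30,31): 0⊕1⊕0⊕0⊕0⊕1⊕1⊕1⊕0⊕1⊕1⊕0⊕0⊕1⊕0⊕1 = 0
s8 (pos 8,9,10,11,12,13,14,15,24,25,26,27,28,29,30,31): 0⊕0⊕0⊕1⊕0⊕1⊕1⊕1⊕1⊕1⊕1⊕0⊕0⊕1⊕0⊕1 = 1
s16 (pos 16,17,18,19,20,21,22,23,24,25,26,27,28,29,30,31): 0⊕0⊕0⊕1⊕0⊕1⊕1⊕0⊕1⊕1⊕1⊕0⊕0⊕1⊕0⊕1 = 0
Syndrome s16…s1 = 01000 → error at position 8.
Flip position 8: 0010100000101110001011011100101 → 0010100100101110001011011100101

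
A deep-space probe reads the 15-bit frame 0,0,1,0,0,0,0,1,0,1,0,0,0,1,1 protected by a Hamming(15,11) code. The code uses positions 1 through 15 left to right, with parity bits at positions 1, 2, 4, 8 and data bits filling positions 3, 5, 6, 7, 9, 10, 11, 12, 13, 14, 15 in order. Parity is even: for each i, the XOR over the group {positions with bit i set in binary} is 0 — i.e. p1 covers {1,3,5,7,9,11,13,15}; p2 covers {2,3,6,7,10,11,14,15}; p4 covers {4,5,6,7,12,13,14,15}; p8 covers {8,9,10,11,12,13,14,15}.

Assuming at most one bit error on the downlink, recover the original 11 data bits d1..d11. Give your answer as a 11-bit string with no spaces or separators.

10000100011

s1 (pos 1,3,5,7,9,11,13,15): 0⊕1⊕0⊕0⊕0⊕0⊕0⊕1 = 0
s2 (pos 2,3,6,7,10,11,14,15): 0⊕1⊕0⊕0⊕1⊕0⊕1⊕1 = 0
s4 (pos 4,5,6,7,12,13,14,15): 0⊕0⊕0⊕0⊕0⊕0⊕1⊕1 = 0
s8 (pos 8,9,10,11,12,13,14,15): 1⊕0⊕1⊕0⊕0⊕0⊕1⊕1 = 0
Syndrome s8…s1 = 0000 → no error.
Read data bits from positions 3,5,6,7,9,10,11,12,13,14,15: 10000100011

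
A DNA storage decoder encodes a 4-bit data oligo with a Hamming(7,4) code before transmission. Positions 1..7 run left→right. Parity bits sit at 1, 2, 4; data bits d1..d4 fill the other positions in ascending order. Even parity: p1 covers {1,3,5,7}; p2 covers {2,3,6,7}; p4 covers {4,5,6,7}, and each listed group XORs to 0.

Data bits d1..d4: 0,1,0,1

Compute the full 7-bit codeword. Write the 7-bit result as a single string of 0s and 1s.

Place data at non-parity positions: p1 p2 0 p4 1 0 1
p1 (pos 1,3,5,7): XOR of data positions = 0⊕1⊕1 = 0
p2 (pos 2,3,6,7): XOR of data positions = 0⊕0⊕1 = 1
p4 (pos 4,5,6,7): XOR of data positions = 1⊕0⊕1 = 0
Codeword: 0100101

0100101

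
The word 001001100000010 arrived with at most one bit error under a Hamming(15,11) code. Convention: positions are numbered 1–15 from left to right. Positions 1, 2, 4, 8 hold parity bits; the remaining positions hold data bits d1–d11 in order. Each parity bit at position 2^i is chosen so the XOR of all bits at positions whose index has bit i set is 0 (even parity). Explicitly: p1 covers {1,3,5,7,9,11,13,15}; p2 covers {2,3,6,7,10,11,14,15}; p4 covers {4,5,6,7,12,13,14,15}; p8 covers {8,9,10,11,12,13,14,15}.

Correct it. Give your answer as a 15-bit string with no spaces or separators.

001001100001010

s1 (pos 1,3,5,7,9,11,13,15): 0⊕1⊕0⊕1⊕0⊕0⊕0⊕0 = 0
s2 (pos 2,3,6,7,10,11,14,15): 0⊕1⊕1⊕1⊕0⊕0⊕1⊕0 = 0
s4 (pos 4,5,6,7,12,13,14,15): 0⊕0⊕1⊕1⊕0⊕0⊕1⊕0 = 1
s8 (pos 8,9,10,11,12,13,14,15): 0⊕0⊕0⊕0⊕0⊕0⊕1⊕0 = 1
Syndrome s8…s1 = 1100 → error at position 12.
Flip position 12: 001001100000010 → 001001100001010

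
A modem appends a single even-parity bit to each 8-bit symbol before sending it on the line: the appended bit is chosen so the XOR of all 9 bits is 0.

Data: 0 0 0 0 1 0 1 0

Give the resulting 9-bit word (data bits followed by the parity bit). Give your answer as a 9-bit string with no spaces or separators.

XOR of the 8 data bits: 0⊕0⊕0⊕0⊕1⊕0⊕1⊕0 = 0
Parity bit = 0 (so all 9 bits XOR to 0).

000010100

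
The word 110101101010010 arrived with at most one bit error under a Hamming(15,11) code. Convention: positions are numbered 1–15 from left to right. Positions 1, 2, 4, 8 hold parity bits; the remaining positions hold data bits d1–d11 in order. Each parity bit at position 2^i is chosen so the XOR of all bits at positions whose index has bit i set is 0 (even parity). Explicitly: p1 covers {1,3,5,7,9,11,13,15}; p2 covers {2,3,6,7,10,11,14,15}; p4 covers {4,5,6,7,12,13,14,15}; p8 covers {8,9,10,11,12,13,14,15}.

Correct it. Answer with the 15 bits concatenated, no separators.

s1 (pos 1,3,5,7,9,11,13,15): 1⊕0⊕0⊕1⊕1⊕1⊕0⊕0 = 0
s2 (pos 2,3,6,7,10,11,14,15): 1⊕0⊕1⊕1⊕0⊕1⊕1⊕0 = 1
s4 (pos 4,5,6,7,12,13,14,15): 1⊕0⊕1⊕1⊕0⊕0⊕1⊕0 = 0
s8 (pos 8,9,10,11,12,13,14,15): 0⊕1⊕0⊕1⊕0⊕0⊕1⊕0 = 1
Syndrome s8…s1 = 1010 → error at position 10.
Flip position 10: 110101101010010 → 110101101110010

110101101110010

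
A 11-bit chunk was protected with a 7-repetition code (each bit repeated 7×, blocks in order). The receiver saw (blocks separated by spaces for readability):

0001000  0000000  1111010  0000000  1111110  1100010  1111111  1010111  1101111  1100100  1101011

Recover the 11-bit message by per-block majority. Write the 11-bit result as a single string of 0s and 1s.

00101011101

Block 1 (0001000): 1 one → 0
Block 2 (0000000): 0 ones → 0
Block 3 (1111010): 5 ones → 1
Block 4 (0000000): 0 ones → 0
Block 5 (1111110): 6 ones → 1
Block 6 (1100010): 3 ones → 0
Block 7 (1111111): 7 ones → 1
Block 8 (1010111): 5 ones → 1
Block 9 (1101111): 6 ones → 1
Block 10 (1100100): 3 ones → 0
Block 11 (1101011): 5 ones → 1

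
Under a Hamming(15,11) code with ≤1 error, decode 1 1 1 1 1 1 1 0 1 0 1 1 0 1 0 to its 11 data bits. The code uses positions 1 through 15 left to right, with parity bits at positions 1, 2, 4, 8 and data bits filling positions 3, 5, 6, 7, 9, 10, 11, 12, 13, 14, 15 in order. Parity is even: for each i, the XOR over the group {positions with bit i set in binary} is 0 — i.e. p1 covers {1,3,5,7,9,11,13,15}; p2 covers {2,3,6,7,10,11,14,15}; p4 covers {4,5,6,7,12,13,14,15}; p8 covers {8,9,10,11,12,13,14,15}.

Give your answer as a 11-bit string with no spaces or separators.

11111011010

s1 (pos 1,3,5,7,9,11,13,15): 1⊕1⊕1⊕1⊕1⊕1⊕0⊕0 = 0
s2 (pos 2,3,6,7,10,11,14,15): 1⊕1⊕1⊕1⊕0⊕1⊕1⊕0 = 0
s4 (pos 4,5,6,7,12,13,14,15): 1⊕1⊕1⊕1⊕1⊕0⊕1⊕0 = 0
s8 (pos 8,9,10,11,12,13,14,15): 0⊕1⊕0⊕1⊕1⊕0⊕1⊕0 = 0
Syndrome s8…s1 = 0000 → no error.
Read data bits from positions 3,5,6,7,9,10,11,12,13,14,15: 11111011010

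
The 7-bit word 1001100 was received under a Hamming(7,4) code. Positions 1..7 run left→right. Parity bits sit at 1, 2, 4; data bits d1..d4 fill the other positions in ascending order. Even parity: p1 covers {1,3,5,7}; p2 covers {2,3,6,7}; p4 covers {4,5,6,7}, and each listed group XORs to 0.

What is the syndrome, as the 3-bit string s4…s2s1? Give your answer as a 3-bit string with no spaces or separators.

s1 (pos 1,3,5,7): 1⊕0⊕1⊕0 = 0
s2 (pos 2,3,6,7): 0⊕0⊕0⊕0 = 0
s4 (pos 4,5,6,7): 1⊕1⊕0⊕0 = 0
Syndrome s4…s1 = 000 → no error.

000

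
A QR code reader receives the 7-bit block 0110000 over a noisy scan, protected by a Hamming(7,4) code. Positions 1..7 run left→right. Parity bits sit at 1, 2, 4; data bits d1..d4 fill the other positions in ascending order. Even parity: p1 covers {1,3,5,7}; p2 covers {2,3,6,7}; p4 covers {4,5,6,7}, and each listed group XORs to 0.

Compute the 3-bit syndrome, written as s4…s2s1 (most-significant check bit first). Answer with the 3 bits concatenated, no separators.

s1 (pos 1,3,5,7): 0⊕1⊕0⊕0 = 1
s2 (pos 2,3,6,7): 1⊕1⊕0⊕0 = 0
s4 (pos 4,5,6,7): 0⊕0⊕0⊕0 = 0
Syndrome s4…s1 = 001 → error at position 1.

001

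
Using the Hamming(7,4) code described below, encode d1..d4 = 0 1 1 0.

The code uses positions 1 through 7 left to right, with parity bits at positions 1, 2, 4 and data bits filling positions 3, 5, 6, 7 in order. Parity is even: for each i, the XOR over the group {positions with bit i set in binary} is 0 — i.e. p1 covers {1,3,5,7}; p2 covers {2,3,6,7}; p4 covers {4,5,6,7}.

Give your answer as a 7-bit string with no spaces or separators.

1100110

Place data at non-parity positions: p1 p2 0 p4 1 1 0
p1 (pos 1,3,5,7): XOR of data positions = 0⊕1⊕0 = 1
p2 (pos 2,3,6,7): XOR of data positions = 0⊕1⊕0 = 1
p4 (pos 4,5,6,7): XOR of data positions = 1⊕1⊕0 = 0
Codeword: 1100110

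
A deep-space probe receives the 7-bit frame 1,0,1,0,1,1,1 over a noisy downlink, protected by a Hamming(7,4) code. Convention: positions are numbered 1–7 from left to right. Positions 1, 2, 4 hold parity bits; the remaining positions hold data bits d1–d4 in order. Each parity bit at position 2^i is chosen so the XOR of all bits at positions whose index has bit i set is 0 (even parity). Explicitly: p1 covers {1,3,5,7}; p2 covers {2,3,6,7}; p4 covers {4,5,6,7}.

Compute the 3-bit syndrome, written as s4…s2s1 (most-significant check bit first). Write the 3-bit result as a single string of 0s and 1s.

110

s1 (pos 1,3,5,7): 1⊕1⊕1⊕1 = 0
s2 (pos 2,3,6,7): 0⊕1⊕1⊕1 = 1
s4 (pos 4,5,6,7): 0⊕1⊕1⊕1 = 1
Syndrome s4…s1 = 110 → error at position 6.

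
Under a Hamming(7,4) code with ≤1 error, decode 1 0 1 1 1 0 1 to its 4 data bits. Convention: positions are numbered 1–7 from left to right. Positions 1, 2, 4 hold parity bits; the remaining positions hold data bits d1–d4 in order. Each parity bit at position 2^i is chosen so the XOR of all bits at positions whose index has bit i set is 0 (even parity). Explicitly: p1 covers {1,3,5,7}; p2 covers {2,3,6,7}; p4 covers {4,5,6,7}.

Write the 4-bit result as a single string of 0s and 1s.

1101

s1 (pos 1,3,5,7): 1⊕1⊕1⊕1 = 0
s2 (pos 2,3,6,7): 0⊕1⊕0⊕1 = 0
s4 (pos 4,5,6,7): 1⊕1⊕0⊕1 = 1
Syndrome s4…s1 = 100 → error at position 4.
Flip position 4: 1011101 → 1010101
Read data bits from positions 3,5,6,7: 1101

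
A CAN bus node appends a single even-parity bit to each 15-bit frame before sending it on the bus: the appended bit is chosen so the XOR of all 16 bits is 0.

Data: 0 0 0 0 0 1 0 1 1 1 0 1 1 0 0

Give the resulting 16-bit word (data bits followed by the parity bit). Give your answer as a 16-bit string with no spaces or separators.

XOR of the 15 data bits: 0⊕0⊕0⊕0⊕0⊕1⊕0⊕1⊕1⊕1⊕0⊕1⊕1⊕0⊕0 = 0
Parity bit = 0 (so all 16 bits XOR to 0).

0000010111011000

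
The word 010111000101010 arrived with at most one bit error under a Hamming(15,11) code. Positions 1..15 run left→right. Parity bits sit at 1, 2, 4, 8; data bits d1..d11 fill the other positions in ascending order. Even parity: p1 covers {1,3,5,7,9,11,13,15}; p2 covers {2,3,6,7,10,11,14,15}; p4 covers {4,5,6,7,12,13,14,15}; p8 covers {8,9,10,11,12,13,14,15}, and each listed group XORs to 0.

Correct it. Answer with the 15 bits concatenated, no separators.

s1 (pos 1,3,5,7,9,11,13,15): 0⊕0⊕1⊕0⊕0⊕0⊕0⊕0 = 1
s2 (pos 2,3,6,7,10,11,14,15): 1⊕0⊕1⊕0⊕1⊕0⊕1⊕0 = 0
s4 (pos 4,5,6,7,12,13,14,15): 1⊕1⊕1⊕0⊕1⊕0⊕1⊕0 = 1
s8 (pos 8,9,10,11,12,13,14,15): 0⊕0⊕1⊕0⊕1⊕0⊕1⊕0 = 1
Syndrome s8…s1 = 1101 → error at position 13.
Flip position 13: 010111000101010 → 010111000101110

010111000101110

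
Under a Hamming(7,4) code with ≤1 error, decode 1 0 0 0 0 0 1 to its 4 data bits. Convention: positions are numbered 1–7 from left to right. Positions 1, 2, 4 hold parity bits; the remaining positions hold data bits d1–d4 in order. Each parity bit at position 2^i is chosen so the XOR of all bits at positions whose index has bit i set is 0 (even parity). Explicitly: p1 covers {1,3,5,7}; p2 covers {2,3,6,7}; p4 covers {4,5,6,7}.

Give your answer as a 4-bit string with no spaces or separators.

s1 (pos 1,3,5,7): 1⊕0⊕0⊕1 = 0
s2 (pos 2,3,6,7): 0⊕0⊕0⊕1 = 1
s4 (pos 4,5,6,7): 0⊕0⊕0⊕1 = 1
Syndrome s4…s1 = 110 → error at position 6.
Flip position 6: 1000001 → 1000011
Read data bits from positions 3,5,6,7: 0011

0011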